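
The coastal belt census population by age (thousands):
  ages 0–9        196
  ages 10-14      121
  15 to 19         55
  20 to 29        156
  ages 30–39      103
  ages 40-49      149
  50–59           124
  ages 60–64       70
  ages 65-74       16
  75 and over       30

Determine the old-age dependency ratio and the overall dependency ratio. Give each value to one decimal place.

0–14: 196 + 121 = 317
15–64: 55 + 156 + 103 + 149 + 124 + 70 = 657
65+: 16 + 30 = 46
Old-age dependency ratio = 46 / 657 × 100 = 7.0
Total dependency ratio = (317 + 46) / 657 × 100 = 363 / 657 × 100 = 55.3

Old-age dependency ratio: 7.0
Total dependency ratio: 55.3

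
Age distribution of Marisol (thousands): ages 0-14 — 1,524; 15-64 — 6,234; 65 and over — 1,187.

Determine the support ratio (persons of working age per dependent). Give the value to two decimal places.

Support ratio = 6,234 / (1,524 + 1,187) = 6,234 / 2,711 = 2.30

Support ratio: 2.30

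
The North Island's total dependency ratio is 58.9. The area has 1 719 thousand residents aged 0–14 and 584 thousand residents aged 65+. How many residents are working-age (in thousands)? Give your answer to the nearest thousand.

Total dependency ratio = (youth + elderly) / working-age × 100
58.9 = (1 719 + 584) / W × 100
⇒ 3 910

Working-age: 3 910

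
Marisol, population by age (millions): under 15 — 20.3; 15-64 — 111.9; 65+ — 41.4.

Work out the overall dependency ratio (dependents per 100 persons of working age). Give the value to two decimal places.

Total dependency ratio = (20.3 + 41.4) / 111.9 × 100 = 61.7 / 111.9 × 100 = 55.14

Total dependency ratio: 55.14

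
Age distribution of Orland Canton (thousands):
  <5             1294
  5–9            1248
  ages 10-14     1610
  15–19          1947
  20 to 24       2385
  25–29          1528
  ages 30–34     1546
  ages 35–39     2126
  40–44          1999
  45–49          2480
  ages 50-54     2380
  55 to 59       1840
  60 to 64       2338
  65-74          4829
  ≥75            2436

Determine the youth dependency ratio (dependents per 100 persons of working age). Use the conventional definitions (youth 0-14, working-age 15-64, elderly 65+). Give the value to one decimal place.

Youth dependency ratio: 20.2

0–14: 1294 + 1248 + 1610 = 4152
15–64: 1947 + 2385 + 1528 + 1546 + 2126 + 1999 + 2480 + 2380 + 1840 + 2338 = 20569
65+: 4829 + 2436 = 7265
Youth dependency ratio = 4152 / 20569 × 100 = 20.2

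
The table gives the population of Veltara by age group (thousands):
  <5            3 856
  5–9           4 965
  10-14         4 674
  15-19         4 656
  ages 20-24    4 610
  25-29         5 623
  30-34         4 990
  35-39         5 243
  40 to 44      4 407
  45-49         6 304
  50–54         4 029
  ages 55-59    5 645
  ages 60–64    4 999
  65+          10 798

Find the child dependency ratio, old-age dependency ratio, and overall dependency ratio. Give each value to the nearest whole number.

Youth dependency ratio: 27
Old-age dependency ratio: 21
Total dependency ratio: 48

0–14: 3 856 + 4 965 + 4 674 = 13 495
15–64: 4 656 + 4 610 + 5 623 + 4 990 + 5 243 + 4 407 + 6 304 + 4 029 + 5 645 + 4 999 = 50 506
65+: 10 798
Youth dependency ratio = 13 495 / 50 506 × 100 = 27
Old-age dependency ratio = 10 798 / 50 506 × 100 = 21
Total dependency ratio = (13 495 + 10 798) / 50 506 × 100 = 24 293 / 50 506 × 100 = 48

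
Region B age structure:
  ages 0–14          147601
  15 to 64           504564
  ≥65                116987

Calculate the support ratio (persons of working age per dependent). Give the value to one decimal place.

Support ratio = 504564 / (147601 + 116987) = 504564 / 264588 = 1.9

Support ratio: 1.9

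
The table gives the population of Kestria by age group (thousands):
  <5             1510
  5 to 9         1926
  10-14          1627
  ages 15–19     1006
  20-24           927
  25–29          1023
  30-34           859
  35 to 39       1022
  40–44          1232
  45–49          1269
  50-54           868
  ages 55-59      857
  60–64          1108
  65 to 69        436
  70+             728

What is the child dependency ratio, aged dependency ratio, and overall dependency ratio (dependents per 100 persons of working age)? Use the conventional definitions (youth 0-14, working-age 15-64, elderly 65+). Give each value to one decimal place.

0–14: 1510 + 1926 + 1627 = 5063
15–64: 1006 + 927 + 1023 + 859 + 1022 + 1232 + 1269 + 868 + 857 + 1108 = 10171
65+: 436 + 728 = 1164
Youth dependency ratio = 5063 / 10171 × 100 = 49.8
Old-age dependency ratio = 1164 / 10171 × 100 = 11.4
Total dependency ratio = (5063 + 1164) / 10171 × 100 = 6227 / 10171 × 100 = 61.2

Youth dependency ratio: 49.8
Old-age dependency ratio: 11.4
Total dependency ratio: 61.2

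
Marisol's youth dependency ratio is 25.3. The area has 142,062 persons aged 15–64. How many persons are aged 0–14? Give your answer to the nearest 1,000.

Aged 0–14: 36,000

Youth dependency ratio = youth / working-age × 100
25.3 = Y / 142,062 × 100
⇒ 36,000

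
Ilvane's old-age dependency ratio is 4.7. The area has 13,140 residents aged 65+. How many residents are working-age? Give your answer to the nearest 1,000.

Old-age dependency ratio = elderly / working-age × 100
4.7 = 13,140 / W × 100
⇒ 280,000

Working-age: 280,000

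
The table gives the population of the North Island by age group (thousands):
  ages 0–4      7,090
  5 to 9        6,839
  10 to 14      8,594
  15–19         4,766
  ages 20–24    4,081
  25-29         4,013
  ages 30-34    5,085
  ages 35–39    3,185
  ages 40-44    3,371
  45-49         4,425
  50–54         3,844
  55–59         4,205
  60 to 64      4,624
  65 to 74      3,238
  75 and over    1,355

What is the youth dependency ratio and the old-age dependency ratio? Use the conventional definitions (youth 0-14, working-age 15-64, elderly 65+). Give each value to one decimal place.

Youth dependency ratio: 54.1
Old-age dependency ratio: 11.0

0–14: 7,090 + 6,839 + 8,594 = 22,523
15–64: 4,766 + 4,081 + 4,013 + 5,085 + 3,185 + 3,371 + 4,425 + 3,844 + 4,205 + 4,624 = 41,599
65+: 3,238 + 1,355 = 4,593
Youth dependency ratio = 22,523 / 41,599 × 100 = 54.1
Old-age dependency ratio = 4,593 / 41,599 × 100 = 11.0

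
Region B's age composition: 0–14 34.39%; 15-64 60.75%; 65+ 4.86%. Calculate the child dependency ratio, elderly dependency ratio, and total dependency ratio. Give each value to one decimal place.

Youth dependency ratio: 56.6
Old-age dependency ratio: 8.0
Total dependency ratio: 64.6

Youth dependency ratio = 34.39 / 60.75 × 100 = 56.6
Old-age dependency ratio = 4.86 / 60.75 × 100 = 8.0
Total dependency ratio = (34.39 + 4.86) / 60.75 × 100 = 39.25 / 60.75 × 100 = 64.6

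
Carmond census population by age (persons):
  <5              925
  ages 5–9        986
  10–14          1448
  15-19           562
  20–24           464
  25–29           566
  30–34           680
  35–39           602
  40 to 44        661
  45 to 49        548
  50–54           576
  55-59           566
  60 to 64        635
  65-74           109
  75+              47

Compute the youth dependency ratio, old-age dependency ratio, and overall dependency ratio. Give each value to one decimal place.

Youth dependency ratio: 57.3
Old-age dependency ratio: 2.7
Total dependency ratio: 60.0

0–14: 925 + 986 + 1448 = 3359
15–64: 562 + 464 + 566 + 680 + 602 + 661 + 548 + 576 + 566 + 635 = 5860
65+: 109 + 47 = 156
Youth dependency ratio = 3359 / 5860 × 100 = 57.3
Old-age dependency ratio = 156 / 5860 × 100 = 2.7
Total dependency ratio = (3359 + 156) / 5860 × 100 = 3515 / 5860 × 100 = 60.0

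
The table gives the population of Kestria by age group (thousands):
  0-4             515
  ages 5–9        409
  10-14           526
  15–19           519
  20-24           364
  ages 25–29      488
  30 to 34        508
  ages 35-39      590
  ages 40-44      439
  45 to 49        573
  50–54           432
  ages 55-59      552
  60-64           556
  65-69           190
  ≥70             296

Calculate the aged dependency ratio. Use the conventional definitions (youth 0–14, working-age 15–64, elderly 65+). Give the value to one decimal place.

Old-age dependency ratio: 9.7

0–14: 515 + 409 + 526 = 1,450
15–64: 519 + 364 + 488 + 508 + 590 + 439 + 573 + 432 + 552 + 556 = 5,021
65+: 190 + 296 = 486
Old-age dependency ratio = 486 / 5,021 × 100 = 9.7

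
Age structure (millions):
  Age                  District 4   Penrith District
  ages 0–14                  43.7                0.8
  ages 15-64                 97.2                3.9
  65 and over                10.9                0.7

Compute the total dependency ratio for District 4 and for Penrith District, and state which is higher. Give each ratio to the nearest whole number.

District 4: (43.7 + 10.9) / 97.2 × 100 = 54.6 / 97.2 × 100 = 56
Penrith District: (0.8 + 0.7) / 3.9 × 100 = 1.5 / 3.9 × 100 = 38

District 4: 56
Penrith District: 38
Higher: District 4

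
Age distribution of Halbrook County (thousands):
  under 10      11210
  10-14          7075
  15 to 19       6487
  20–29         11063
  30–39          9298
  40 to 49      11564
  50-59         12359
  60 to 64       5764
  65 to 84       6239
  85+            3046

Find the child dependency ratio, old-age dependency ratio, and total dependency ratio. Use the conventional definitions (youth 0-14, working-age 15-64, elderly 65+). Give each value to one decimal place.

0–14: 11210 + 7075 = 18285
15–64: 6487 + 11063 + 9298 + 11564 + 12359 + 5764 = 56535
65+: 6239 + 3046 = 9285
Youth dependency ratio = 18285 / 56535 × 100 = 32.3
Old-age dependency ratio = 9285 / 56535 × 100 = 16.4
Total dependency ratio = (18285 + 9285) / 56535 × 100 = 27570 / 56535 × 100 = 48.8

Youth dependency ratio: 32.3
Old-age dependency ratio: 16.4
Total dependency ratio: 48.8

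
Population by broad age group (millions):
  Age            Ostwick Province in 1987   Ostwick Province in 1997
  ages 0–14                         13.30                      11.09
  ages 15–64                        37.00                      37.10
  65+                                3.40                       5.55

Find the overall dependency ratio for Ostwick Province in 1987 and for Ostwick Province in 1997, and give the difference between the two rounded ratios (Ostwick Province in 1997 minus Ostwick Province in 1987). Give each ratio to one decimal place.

Ostwick Province in 1987: 45.1
Ostwick Province in 1997: 44.9
Difference: -0.2

Ostwick Province in 1987: (13.30 + 3.40) / 37.00 × 100 = 16.70 / 37.00 × 100 = 45.1
Ostwick Province in 1997: (11.09 + 5.55) / 37.10 × 100 = 16.64 / 37.10 × 100 = 44.9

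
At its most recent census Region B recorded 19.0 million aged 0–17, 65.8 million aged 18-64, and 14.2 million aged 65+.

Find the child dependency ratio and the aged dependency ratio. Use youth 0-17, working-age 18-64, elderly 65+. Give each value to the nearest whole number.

Youth dependency ratio: 29
Old-age dependency ratio: 22

Youth dependency ratio = 19.0 / 65.8 × 100 = 29
Old-age dependency ratio = 14.2 / 65.8 × 100 = 22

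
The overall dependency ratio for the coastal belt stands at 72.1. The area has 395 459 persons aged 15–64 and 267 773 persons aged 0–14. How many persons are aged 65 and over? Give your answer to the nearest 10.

Aged 65 and over: 17 350

Total dependency ratio = (youth + elderly) / working-age × 100
72.1 = (267 773 + E) / 395 459 × 100
⇒ 17 350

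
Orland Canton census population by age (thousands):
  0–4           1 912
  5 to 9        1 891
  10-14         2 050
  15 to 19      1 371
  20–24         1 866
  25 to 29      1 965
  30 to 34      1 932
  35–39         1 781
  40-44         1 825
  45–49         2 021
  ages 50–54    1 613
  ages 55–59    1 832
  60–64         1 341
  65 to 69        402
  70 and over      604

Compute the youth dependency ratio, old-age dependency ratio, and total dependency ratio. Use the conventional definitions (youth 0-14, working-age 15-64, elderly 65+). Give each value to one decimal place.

Youth dependency ratio: 33.4
Old-age dependency ratio: 5.7
Total dependency ratio: 39.1

0–14: 1 912 + 1 891 + 2 050 = 5 853
15–64: 1 371 + 1 866 + 1 965 + 1 932 + 1 781 + 1 825 + 2 021 + 1 613 + 1 832 + 1 341 = 17 547
65+: 402 + 604 = 1 006
Youth dependency ratio = 5 853 / 17 547 × 100 = 33.4
Old-age dependency ratio = 1 006 / 17 547 × 100 = 5.7
Total dependency ratio = (5 853 + 1 006) / 17 547 × 100 = 6 859 / 17 547 × 100 = 39.1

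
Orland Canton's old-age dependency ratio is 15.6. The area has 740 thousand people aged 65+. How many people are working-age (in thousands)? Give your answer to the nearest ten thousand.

Old-age dependency ratio = elderly / working-age × 100
15.6 = 740 / W × 100
⇒ 4,740

Working-age: 4,740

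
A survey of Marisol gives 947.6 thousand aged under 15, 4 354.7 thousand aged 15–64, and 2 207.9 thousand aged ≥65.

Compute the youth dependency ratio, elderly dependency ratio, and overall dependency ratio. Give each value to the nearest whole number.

Youth dependency ratio: 22
Old-age dependency ratio: 51
Total dependency ratio: 72

Youth dependency ratio = 947.6 / 4 354.7 × 100 = 22
Old-age dependency ratio = 2 207.9 / 4 354.7 × 100 = 51
Total dependency ratio = (947.6 + 2 207.9) / 4 354.7 × 100 = 3 155.5 / 4 354.7 × 100 = 72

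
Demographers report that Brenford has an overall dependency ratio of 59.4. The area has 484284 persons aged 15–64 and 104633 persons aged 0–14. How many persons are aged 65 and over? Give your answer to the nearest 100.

Aged 65 and over: 183000

Total dependency ratio = (youth + elderly) / working-age × 100
59.4 = (104633 + E) / 484284 × 100
⇒ 183000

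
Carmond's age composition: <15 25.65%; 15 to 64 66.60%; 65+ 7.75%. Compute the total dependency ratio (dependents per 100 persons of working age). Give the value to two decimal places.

Total dependency ratio: 50.15

Total dependency ratio = (25.65 + 7.75) / 66.60 × 100 = 33.40 / 66.60 × 100 = 50.15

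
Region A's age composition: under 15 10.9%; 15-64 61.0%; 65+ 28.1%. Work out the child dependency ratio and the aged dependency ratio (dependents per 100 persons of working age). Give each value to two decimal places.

Youth dependency ratio: 17.87
Old-age dependency ratio: 46.07

Youth dependency ratio = 10.9 / 61.0 × 100 = 17.87
Old-age dependency ratio = 28.1 / 61.0 × 100 = 46.07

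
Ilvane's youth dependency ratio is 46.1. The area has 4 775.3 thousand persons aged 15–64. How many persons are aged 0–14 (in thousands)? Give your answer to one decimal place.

Aged 0–14: 2 201.4

Youth dependency ratio = youth / working-age × 100
46.1 = Y / 4 775.3 × 100
⇒ 2 201.4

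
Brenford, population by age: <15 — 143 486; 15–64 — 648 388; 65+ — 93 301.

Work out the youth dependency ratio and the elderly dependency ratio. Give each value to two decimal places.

Youth dependency ratio = 143 486 / 648 388 × 100 = 22.13
Old-age dependency ratio = 93 301 / 648 388 × 100 = 14.39

Youth dependency ratio: 22.13
Old-age dependency ratio: 14.39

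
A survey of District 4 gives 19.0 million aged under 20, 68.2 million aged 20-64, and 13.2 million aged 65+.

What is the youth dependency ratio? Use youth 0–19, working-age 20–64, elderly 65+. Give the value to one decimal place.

Youth dependency ratio: 27.9

Youth dependency ratio = 19.0 / 68.2 × 100 = 27.9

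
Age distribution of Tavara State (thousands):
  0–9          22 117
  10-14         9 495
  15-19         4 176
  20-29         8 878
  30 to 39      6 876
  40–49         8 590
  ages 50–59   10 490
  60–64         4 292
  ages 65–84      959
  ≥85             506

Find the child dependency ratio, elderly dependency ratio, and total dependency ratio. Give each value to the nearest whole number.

0–14: 22 117 + 9 495 = 31 612
15–64: 4 176 + 8 878 + 6 876 + 8 590 + 10 490 + 4 292 = 43 302
65+: 959 + 506 = 1 465
Youth dependency ratio = 31 612 / 43 302 × 100 = 73
Old-age dependency ratio = 1 465 / 43 302 × 100 = 3
Total dependency ratio = (31 612 + 1 465) / 43 302 × 100 = 33 077 / 43 302 × 100 = 76

Youth dependency ratio: 73
Old-age dependency ratio: 3
Total dependency ratio: 76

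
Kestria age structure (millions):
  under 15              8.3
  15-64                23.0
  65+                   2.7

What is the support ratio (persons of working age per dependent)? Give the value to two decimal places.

Support ratio = 23.0 / (8.3 + 2.7) = 23.0 / 11.0 = 2.09

Support ratio: 2.09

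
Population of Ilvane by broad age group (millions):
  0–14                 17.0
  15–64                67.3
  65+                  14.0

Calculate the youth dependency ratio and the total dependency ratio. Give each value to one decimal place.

Youth dependency ratio: 25.3
Total dependency ratio: 46.1

Youth dependency ratio = 17.0 / 67.3 × 100 = 25.3
Total dependency ratio = (17.0 + 14.0) / 67.3 × 100 = 31.0 / 67.3 × 100 = 46.1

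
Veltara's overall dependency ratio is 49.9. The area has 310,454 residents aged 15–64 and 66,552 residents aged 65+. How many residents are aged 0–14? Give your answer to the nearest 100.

Aged 0–14: 88,400

Total dependency ratio = (youth + elderly) / working-age × 100
49.9 = (Y + 66,552) / 310,454 × 100
⇒ 88,400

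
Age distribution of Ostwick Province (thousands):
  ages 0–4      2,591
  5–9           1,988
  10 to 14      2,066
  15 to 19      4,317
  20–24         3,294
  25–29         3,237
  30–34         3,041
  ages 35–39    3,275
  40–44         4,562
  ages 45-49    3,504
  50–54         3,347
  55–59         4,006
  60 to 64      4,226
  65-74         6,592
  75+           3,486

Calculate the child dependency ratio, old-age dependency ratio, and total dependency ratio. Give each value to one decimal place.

0–14: 2,591 + 1,988 + 2,066 = 6,645
15–64: 4,317 + 3,294 + 3,237 + 3,041 + 3,275 + 4,562 + 3,504 + 3,347 + 4,006 + 4,226 = 36,809
65+: 6,592 + 3,486 = 10,078
Youth dependency ratio = 6,645 / 36,809 × 100 = 18.1
Old-age dependency ratio = 10,078 / 36,809 × 100 = 27.4
Total dependency ratio = (6,645 + 10,078) / 36,809 × 100 = 16,723 / 36,809 × 100 = 45.4

Youth dependency ratio: 18.1
Old-age dependency ratio: 27.4
Total dependency ratio: 45.4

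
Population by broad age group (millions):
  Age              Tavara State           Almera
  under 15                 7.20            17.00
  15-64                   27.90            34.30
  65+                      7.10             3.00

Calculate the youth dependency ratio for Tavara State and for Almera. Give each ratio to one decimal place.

Tavara State: 7.20 / 27.90 × 100 = 25.8
Almera: 17.00 / 34.30 × 100 = 49.6

Tavara State: 25.8
Almera: 49.6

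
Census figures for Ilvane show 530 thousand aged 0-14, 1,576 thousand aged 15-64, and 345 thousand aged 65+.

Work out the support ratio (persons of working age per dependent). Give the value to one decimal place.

Support ratio: 1.8

Support ratio = 1,576 / (530 + 345) = 1,576 / 875 = 1.8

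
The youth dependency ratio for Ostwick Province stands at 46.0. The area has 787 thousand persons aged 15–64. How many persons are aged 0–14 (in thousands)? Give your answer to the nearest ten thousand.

Aged 0–14: 360

Youth dependency ratio = youth / working-age × 100
46.0 = Y / 787 × 100
⇒ 360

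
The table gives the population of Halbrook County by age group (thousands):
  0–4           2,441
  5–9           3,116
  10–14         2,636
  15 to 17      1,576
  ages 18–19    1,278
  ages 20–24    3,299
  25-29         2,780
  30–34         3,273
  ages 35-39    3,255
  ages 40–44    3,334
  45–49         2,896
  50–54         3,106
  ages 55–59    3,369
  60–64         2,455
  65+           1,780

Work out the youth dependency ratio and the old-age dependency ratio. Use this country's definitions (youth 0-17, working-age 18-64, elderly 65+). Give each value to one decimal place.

Youth dependency ratio: 33.6
Old-age dependency ratio: 6.1

0–17: 2,441 + 3,116 + 2,636 + 1,576 = 9,769
18–64: 1,278 + 3,299 + 2,780 + 3,273 + 3,255 + 3,334 + 2,896 + 3,106 + 3,369 + 2,455 = 29,045
65+: 1,780
Youth dependency ratio = 9,769 / 29,045 × 100 = 33.6
Old-age dependency ratio = 1,780 / 29,045 × 100 = 6.1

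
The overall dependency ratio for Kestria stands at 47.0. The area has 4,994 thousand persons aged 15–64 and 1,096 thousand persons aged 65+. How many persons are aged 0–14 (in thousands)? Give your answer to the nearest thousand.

Aged 0–14: 1,251

Total dependency ratio = (youth + elderly) / working-age × 100
47.0 = (Y + 1,096) / 4,994 × 100
⇒ 1,251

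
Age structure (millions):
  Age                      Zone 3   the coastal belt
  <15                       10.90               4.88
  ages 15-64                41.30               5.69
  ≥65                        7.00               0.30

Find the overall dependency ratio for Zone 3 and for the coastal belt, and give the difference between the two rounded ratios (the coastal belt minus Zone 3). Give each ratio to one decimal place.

Zone 3: 43.3
the coastal belt: 91.0
Difference: +47.7

Zone 3: (10.90 + 7.00) / 41.30 × 100 = 17.90 / 41.30 × 100 = 43.3
the coastal belt: (4.88 + 0.30) / 5.69 × 100 = 5.18 / 5.69 × 100 = 91.0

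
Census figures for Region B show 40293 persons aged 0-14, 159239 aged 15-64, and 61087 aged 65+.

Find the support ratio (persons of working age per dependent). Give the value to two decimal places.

Support ratio = 159239 / (40293 + 61087) = 159239 / 101380 = 1.57

Support ratio: 1.57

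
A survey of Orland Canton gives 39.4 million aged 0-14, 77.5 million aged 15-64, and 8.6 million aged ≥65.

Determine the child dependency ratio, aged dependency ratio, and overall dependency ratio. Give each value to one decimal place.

Youth dependency ratio: 50.8
Old-age dependency ratio: 11.1
Total dependency ratio: 61.9

Youth dependency ratio = 39.4 / 77.5 × 100 = 50.8
Old-age dependency ratio = 8.6 / 77.5 × 100 = 11.1
Total dependency ratio = (39.4 + 8.6) / 77.5 × 100 = 48.0 / 77.5 × 100 = 61.9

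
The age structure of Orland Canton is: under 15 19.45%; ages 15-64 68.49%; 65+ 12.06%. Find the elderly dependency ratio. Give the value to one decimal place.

Old-age dependency ratio = 12.06 / 68.49 × 100 = 17.6

Old-age dependency ratio: 17.6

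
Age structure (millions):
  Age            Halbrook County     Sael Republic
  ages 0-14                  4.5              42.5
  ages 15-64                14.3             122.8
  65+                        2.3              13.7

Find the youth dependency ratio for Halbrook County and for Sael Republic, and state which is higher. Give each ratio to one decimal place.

Halbrook County: 4.5 / 14.3 × 100 = 31.5
Sael Republic: 42.5 / 122.8 × 100 = 34.6

Halbrook County: 31.5
Sael Republic: 34.6
Higher: Sael Republic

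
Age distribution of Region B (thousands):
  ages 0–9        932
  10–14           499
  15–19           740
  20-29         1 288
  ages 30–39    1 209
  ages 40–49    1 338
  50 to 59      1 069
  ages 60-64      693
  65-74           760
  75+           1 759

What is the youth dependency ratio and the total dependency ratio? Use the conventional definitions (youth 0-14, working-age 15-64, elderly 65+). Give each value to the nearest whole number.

Youth dependency ratio: 23
Total dependency ratio: 62

0–14: 932 + 499 = 1 431
15–64: 740 + 1 288 + 1 209 + 1 338 + 1 069 + 693 = 6 337
65+: 760 + 1 759 = 2 519
Youth dependency ratio = 1 431 / 6 337 × 100 = 23
Total dependency ratio = (1 431 + 2 519) / 6 337 × 100 = 3 950 / 6 337 × 100 = 62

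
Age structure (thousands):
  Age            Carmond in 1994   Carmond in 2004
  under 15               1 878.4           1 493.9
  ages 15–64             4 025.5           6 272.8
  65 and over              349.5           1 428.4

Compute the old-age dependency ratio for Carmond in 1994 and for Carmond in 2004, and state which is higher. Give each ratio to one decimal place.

Carmond in 1994: 8.7
Carmond in 2004: 22.8
Higher: Carmond in 2004

Carmond in 1994: 349.5 / 4 025.5 × 100 = 8.7
Carmond in 2004: 1 428.4 / 6 272.8 × 100 = 22.8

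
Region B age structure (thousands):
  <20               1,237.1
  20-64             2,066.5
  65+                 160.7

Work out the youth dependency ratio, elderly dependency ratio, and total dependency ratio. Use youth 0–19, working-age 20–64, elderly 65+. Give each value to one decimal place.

Youth dependency ratio: 59.9
Old-age dependency ratio: 7.8
Total dependency ratio: 67.6

Youth dependency ratio = 1,237.1 / 2,066.5 × 100 = 59.9
Old-age dependency ratio = 160.7 / 2,066.5 × 100 = 7.8
Total dependency ratio = (1,237.1 + 160.7) / 2,066.5 × 100 = 1,397.8 / 2,066.5 × 100 = 67.6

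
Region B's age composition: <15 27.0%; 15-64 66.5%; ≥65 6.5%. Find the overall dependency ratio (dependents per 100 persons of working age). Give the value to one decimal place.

Total dependency ratio = (27.0 + 6.5) / 66.5 × 100 = 33.5 / 66.5 × 100 = 50.4

Total dependency ratio: 50.4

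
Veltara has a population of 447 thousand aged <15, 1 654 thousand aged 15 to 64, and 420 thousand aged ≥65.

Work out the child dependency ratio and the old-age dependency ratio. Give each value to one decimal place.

Youth dependency ratio = 447 / 1 654 × 100 = 27.0
Old-age dependency ratio = 420 / 1 654 × 100 = 25.4

Youth dependency ratio: 27.0
Old-age dependency ratio: 25.4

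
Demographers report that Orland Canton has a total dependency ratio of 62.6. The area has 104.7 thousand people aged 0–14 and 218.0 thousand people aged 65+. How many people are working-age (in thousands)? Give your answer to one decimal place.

Working-age: 515.5

Total dependency ratio = (youth + elderly) / working-age × 100
62.6 = (104.7 + 218.0) / W × 100
⇒ 515.5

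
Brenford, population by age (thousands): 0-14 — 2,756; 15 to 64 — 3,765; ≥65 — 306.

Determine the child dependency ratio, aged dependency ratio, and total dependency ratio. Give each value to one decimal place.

Youth dependency ratio = 2,756 / 3,765 × 100 = 73.2
Old-age dependency ratio = 306 / 3,765 × 100 = 8.1
Total dependency ratio = (2,756 + 306) / 3,765 × 100 = 3,062 / 3,765 × 100 = 81.3

Youth dependency ratio: 73.2
Old-age dependency ratio: 8.1
Total dependency ratio: 81.3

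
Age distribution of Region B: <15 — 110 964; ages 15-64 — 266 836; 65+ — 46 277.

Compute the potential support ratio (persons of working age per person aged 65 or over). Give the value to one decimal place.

Potential support ratio = 266 836 / 46 277 = 5.8

Potential support ratio: 5.8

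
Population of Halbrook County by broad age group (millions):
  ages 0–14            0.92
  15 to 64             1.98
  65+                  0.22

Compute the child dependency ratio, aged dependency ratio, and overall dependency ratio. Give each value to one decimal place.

Youth dependency ratio = 0.92 / 1.98 × 100 = 46.5
Old-age dependency ratio = 0.22 / 1.98 × 100 = 11.1
Total dependency ratio = (0.92 + 0.22) / 1.98 × 100 = 1.14 / 1.98 × 100 = 57.6

Youth dependency ratio: 46.5
Old-age dependency ratio: 11.1
Total dependency ratio: 57.6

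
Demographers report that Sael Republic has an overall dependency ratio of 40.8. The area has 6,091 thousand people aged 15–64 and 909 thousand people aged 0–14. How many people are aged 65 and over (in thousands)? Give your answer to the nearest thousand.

Total dependency ratio = (youth + elderly) / working-age × 100
40.8 = (909 + E) / 6,091 × 100
⇒ 1,576

Aged 65 and over: 1,576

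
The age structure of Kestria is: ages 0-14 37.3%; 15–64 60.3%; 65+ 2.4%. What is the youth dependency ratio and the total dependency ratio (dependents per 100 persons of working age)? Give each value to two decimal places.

Youth dependency ratio = 37.3 / 60.3 × 100 = 61.86
Total dependency ratio = (37.3 + 2.4) / 60.3 × 100 = 39.7 / 60.3 × 100 = 65.84

Youth dependency ratio: 61.86
Total dependency ratio: 65.84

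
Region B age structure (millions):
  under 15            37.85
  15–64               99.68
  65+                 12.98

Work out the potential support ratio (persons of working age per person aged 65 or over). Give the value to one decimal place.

Potential support ratio: 7.7

Potential support ratio = 99.68 / 12.98 = 7.7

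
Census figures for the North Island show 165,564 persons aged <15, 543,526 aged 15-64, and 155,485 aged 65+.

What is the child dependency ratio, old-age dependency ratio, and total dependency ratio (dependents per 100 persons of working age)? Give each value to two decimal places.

Youth dependency ratio: 30.46
Old-age dependency ratio: 28.61
Total dependency ratio: 59.07

Youth dependency ratio = 165,564 / 543,526 × 100 = 30.46
Old-age dependency ratio = 155,485 / 543,526 × 100 = 28.61
Total dependency ratio = (165,564 + 155,485) / 543,526 × 100 = 321,049 / 543,526 × 100 = 59.07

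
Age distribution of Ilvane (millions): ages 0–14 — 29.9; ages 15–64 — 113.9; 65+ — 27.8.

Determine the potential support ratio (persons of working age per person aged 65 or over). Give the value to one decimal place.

Potential support ratio = 113.9 / 27.8 = 4.1

Potential support ratio: 4.1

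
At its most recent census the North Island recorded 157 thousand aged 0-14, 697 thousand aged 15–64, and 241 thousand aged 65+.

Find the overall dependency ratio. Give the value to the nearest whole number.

Total dependency ratio: 57

Total dependency ratio = (157 + 241) / 697 × 100 = 398 / 697 × 100 = 57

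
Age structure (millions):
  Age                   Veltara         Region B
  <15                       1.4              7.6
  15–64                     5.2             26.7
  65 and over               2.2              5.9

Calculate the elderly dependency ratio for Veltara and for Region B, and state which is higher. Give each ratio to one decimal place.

Veltara: 2.2 / 5.2 × 100 = 42.3
Region B: 5.9 / 26.7 × 100 = 22.1

Veltara: 42.3
Region B: 22.1
Higher: Veltara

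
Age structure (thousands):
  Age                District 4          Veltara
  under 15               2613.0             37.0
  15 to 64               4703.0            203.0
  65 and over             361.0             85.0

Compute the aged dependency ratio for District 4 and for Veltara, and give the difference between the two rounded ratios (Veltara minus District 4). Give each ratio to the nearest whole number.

District 4: 8
Veltara: 42
Difference: +34

District 4: 361.0 / 4703.0 × 100 = 8
Veltara: 85.0 / 203.0 × 100 = 42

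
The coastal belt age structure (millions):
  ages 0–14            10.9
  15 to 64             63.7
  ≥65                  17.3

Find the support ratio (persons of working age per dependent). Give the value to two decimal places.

Support ratio = 63.7 / (10.9 + 17.3) = 63.7 / 28.2 = 2.26

Support ratio: 2.26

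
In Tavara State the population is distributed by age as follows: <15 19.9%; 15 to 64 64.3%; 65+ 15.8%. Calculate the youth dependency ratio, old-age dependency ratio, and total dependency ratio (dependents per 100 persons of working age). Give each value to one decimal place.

Youth dependency ratio: 30.9
Old-age dependency ratio: 24.6
Total dependency ratio: 55.5

Youth dependency ratio = 19.9 / 64.3 × 100 = 30.9
Old-age dependency ratio = 15.8 / 64.3 × 100 = 24.6
Total dependency ratio = (19.9 + 15.8) / 64.3 × 100 = 35.7 / 64.3 × 100 = 55.5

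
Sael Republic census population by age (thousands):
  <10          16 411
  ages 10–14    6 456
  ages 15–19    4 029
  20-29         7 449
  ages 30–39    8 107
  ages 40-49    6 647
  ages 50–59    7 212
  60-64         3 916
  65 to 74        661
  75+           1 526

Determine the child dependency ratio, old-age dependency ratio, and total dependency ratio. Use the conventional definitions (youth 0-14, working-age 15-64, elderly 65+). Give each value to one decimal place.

Youth dependency ratio: 61.2
Old-age dependency ratio: 5.9
Total dependency ratio: 67.1

0–14: 16 411 + 6 456 = 22 867
15–64: 4 029 + 7 449 + 8 107 + 6 647 + 7 212 + 3 916 = 37 360
65+: 661 + 1 526 = 2 187
Youth dependency ratio = 22 867 / 37 360 × 100 = 61.2
Old-age dependency ratio = 2 187 / 37 360 × 100 = 5.9
Total dependency ratio = (22 867 + 2 187) / 37 360 × 100 = 25 054 / 37 360 × 100 = 67.1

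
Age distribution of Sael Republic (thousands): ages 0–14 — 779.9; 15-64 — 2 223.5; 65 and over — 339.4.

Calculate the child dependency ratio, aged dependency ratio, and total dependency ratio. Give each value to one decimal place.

Youth dependency ratio = 779.9 / 2 223.5 × 100 = 35.1
Old-age dependency ratio = 339.4 / 2 223.5 × 100 = 15.3
Total dependency ratio = (779.9 + 339.4) / 2 223.5 × 100 = 1 119.3 / 2 223.5 × 100 = 50.3

Youth dependency ratio: 35.1
Old-age dependency ratio: 15.3
Total dependency ratio: 50.3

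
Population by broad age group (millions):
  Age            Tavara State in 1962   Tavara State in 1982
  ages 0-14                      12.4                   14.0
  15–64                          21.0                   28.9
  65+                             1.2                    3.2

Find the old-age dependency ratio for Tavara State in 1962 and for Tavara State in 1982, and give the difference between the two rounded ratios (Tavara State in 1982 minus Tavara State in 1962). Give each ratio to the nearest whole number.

Tavara State in 1962: 1.2 / 21.0 × 100 = 6
Tavara State in 1982: 3.2 / 28.9 × 100 = 11

Tavara State in 1962: 6
Tavara State in 1982: 11
Difference: +5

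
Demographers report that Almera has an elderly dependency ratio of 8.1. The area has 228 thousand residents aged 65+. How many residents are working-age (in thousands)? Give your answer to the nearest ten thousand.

Working-age: 2810

Old-age dependency ratio = elderly / working-age × 100
8.1 = 228 / W × 100
⇒ 2810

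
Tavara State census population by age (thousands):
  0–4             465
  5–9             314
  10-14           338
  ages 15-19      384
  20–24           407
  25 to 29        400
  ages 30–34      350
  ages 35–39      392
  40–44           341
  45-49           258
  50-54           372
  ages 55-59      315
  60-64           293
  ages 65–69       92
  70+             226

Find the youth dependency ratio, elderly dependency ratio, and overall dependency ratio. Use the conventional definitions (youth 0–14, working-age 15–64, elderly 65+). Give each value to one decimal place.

Youth dependency ratio: 31.8
Old-age dependency ratio: 9.1
Total dependency ratio: 40.9

0–14: 465 + 314 + 338 = 1117
15–64: 384 + 407 + 400 + 350 + 392 + 341 + 258 + 372 + 315 + 293 = 3512
65+: 92 + 226 = 318
Youth dependency ratio = 1117 / 3512 × 100 = 31.8
Old-age dependency ratio = 318 / 3512 × 100 = 9.1
Total dependency ratio = (1117 + 318) / 3512 × 100 = 1435 / 3512 × 100 = 40.9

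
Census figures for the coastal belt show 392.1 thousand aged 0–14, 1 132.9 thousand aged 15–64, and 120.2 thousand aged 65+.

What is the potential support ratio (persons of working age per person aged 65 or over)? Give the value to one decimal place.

Potential support ratio = 1 132.9 / 120.2 = 9.4

Potential support ratio: 9.4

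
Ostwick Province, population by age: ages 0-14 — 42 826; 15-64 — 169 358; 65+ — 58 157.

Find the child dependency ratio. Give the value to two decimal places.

Youth dependency ratio: 25.29

Youth dependency ratio = 42 826 / 169 358 × 100 = 25.29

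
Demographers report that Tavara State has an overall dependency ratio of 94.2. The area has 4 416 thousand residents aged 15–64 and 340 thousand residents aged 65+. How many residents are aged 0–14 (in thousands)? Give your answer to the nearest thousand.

Aged 0–14: 3 820

Total dependency ratio = (youth + elderly) / working-age × 100
94.2 = (Y + 340) / 4 416 × 100
⇒ 3 820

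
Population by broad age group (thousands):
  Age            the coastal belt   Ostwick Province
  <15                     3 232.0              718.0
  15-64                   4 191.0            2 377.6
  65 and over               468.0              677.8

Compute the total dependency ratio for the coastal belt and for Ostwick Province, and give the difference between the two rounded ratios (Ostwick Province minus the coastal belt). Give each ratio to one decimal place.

the coastal belt: 88.3
Ostwick Province: 58.7
Difference: -29.6

the coastal belt: (3 232.0 + 468.0) / 4 191.0 × 100 = 3 700.0 / 4 191.0 × 100 = 88.3
Ostwick Province: (718.0 + 677.8) / 2 377.6 × 100 = 1 395.8 / 2 377.6 × 100 = 58.7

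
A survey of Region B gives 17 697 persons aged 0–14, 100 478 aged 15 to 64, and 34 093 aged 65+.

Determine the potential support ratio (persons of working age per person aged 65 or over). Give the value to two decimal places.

Potential support ratio: 2.95

Potential support ratio = 100 478 / 34 093 = 2.95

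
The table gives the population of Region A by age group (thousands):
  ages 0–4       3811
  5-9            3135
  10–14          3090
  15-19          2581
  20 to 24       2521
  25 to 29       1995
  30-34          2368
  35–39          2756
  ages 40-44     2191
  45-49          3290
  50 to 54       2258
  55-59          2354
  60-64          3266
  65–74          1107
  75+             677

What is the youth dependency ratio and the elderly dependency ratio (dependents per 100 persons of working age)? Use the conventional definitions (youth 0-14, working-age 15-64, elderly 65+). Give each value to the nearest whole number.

Youth dependency ratio: 39
Old-age dependency ratio: 7

0–14: 3811 + 3135 + 3090 = 10036
15–64: 2581 + 2521 + 1995 + 2368 + 2756 + 2191 + 3290 + 2258 + 2354 + 3266 = 25580
65+: 1107 + 677 = 1784
Youth dependency ratio = 10036 / 25580 × 100 = 39
Old-age dependency ratio = 1784 / 25580 × 100 = 7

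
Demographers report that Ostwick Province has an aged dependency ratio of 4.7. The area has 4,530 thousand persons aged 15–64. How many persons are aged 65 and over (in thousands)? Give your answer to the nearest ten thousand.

Aged 65 and over: 210

Old-age dependency ratio = elderly / working-age × 100
4.7 = E / 4,530 × 100
⇒ 210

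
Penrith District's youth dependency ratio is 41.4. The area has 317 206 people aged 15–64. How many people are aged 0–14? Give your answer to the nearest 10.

Aged 0–14: 131 320

Youth dependency ratio = youth / working-age × 100
41.4 = Y / 317 206 × 100
⇒ 131 320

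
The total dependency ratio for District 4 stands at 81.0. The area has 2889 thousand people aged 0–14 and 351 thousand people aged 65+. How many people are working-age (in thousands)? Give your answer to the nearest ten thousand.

Working-age: 4000

Total dependency ratio = (youth + elderly) / working-age × 100
81.0 = (2889 + 351) / W × 100
⇒ 4000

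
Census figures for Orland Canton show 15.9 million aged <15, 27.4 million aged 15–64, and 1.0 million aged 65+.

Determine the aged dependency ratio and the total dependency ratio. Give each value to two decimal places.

Old-age dependency ratio = 1.0 / 27.4 × 100 = 3.65
Total dependency ratio = (15.9 + 1.0) / 27.4 × 100 = 16.9 / 27.4 × 100 = 61.68

Old-age dependency ratio: 3.65
Total dependency ratio: 61.68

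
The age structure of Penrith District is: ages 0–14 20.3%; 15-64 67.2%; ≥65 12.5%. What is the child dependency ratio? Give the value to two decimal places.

Youth dependency ratio = 20.3 / 67.2 × 100 = 30.21

Youth dependency ratio: 30.21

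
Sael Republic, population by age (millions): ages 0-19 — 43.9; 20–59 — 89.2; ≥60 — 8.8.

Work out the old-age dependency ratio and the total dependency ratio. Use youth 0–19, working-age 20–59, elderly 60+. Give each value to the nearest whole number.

Old-age dependency ratio: 10
Total dependency ratio: 59

Old-age dependency ratio = 8.8 / 89.2 × 100 = 10
Total dependency ratio = (43.9 + 8.8) / 89.2 × 100 = 52.7 / 89.2 × 100 = 59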